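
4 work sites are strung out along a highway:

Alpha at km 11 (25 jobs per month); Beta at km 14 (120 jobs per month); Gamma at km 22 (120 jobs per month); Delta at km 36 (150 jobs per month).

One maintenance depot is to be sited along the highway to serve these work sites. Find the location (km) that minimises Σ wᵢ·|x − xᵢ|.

x = 22

For a sum of weighted absolute distances on a line, the optimum is the weighted median (not the mean). Total weight W = 415; half-weight = 207.5.
Sort by position and accumulate weight:
  km 11 (Alpha, w=25) → cum 25
  km 14 (Beta, w=120) → cum 145
  km 22 (Gamma, w=120) → cum 265  ≥ 207.5 → median here
  km 36 (Delta, w=150) → cum 415
Optimal location: km 22.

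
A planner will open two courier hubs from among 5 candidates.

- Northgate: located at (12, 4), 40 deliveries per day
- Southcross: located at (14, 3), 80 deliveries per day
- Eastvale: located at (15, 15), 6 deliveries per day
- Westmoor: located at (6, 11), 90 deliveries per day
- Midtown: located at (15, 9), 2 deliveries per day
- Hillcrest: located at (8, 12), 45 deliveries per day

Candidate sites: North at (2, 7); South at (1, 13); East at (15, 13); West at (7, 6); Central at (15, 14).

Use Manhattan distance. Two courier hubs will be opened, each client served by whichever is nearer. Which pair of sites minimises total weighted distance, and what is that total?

{West, Central}, total 1951

Evaluate every pair (each demand assigned to the nearer of the two):
  {West, Central}: total = 1951
  {East, West}: total = 1955
  {South, West}: total = 2053
  {North, West}: total = 2059
  {South, East}: total = 2370
  {North, East}: total = 2460
  {South, Central}: total = 2486
  {North, Central}: total = 2621
  {East, Central}: total = 2724
  {North, South}: total = 2916
Best pair: {West, Central} with total 1951.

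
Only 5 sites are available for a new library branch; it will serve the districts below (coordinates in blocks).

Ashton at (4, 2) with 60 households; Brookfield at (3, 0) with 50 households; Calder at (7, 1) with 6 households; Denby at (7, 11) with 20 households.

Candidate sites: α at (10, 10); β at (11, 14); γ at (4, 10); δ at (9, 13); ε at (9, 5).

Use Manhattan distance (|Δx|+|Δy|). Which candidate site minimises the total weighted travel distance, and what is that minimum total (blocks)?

γ, total 1182 blocks

Total weighted distance at each candidate:
  α (10, 10): total = 1842
  β (11, 14): total = 2482
  γ (4, 10): total = 1182
  δ (9, 13): total = 2074
  ε (9, 5): total = 1226
Minimum is at γ with total 1182 blocks.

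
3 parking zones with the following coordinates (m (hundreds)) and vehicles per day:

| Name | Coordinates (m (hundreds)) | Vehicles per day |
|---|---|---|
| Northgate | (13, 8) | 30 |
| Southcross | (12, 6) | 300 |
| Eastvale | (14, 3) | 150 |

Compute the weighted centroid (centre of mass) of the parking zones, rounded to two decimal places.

The minimiser of Σwᵢ‖p−pᵢ‖² is the weighted centroid p* = (Σwᵢpᵢ)/(Σwᵢ).
Σwᵢ = 480.
Σwᵢxᵢ = 30·13 + 300·12 + 150·14 = 6090.
Σwᵢyᵢ = 30·8 + 300·6 + 150·3 = 2490.
x* = 6090/480 = 12.69, y* = 2490/480 = 5.19.

(12.69, 5.19)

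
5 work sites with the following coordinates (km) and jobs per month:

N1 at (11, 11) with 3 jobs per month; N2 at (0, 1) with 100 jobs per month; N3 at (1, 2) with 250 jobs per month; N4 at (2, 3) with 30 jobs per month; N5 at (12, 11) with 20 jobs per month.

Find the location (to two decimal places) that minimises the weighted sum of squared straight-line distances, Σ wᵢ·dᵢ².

(1.45, 2.34)

The minimiser of Σwᵢ‖p−pᵢ‖² is the weighted centroid p* = (Σwᵢpᵢ)/(Σwᵢ).
Σwᵢ = 403.
Σwᵢxᵢ = 3·11 + 100·0 + 250·1 + 30·2 + 20·12 = 583.
Σwᵢyᵢ = 3·11 + 100·1 + 250·2 + 30·3 + 20·11 = 943.
x* = 583/403 = 1.45, y* = 943/403 = 2.34.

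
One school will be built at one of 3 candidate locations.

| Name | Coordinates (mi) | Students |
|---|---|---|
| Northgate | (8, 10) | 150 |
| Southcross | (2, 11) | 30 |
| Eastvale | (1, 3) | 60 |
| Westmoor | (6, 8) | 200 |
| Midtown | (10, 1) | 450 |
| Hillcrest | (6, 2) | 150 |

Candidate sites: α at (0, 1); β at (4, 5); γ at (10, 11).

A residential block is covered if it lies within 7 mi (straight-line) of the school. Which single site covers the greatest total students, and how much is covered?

β, covering 590

Coverage radius r = 7 mi; a point is covered iff (Δx)²+(Δy)² ≤ 7² = 49.
  α (0, 1): covers {Eastvale, Hillcrest} → 210
  β (4, 5): covers {Northgate, Southcross, Eastvale, Westmoor, Hillcrest} → 590
  γ (10, 11): covers {Northgate, Westmoor} → 350
Maximum coverage at β: 590 students.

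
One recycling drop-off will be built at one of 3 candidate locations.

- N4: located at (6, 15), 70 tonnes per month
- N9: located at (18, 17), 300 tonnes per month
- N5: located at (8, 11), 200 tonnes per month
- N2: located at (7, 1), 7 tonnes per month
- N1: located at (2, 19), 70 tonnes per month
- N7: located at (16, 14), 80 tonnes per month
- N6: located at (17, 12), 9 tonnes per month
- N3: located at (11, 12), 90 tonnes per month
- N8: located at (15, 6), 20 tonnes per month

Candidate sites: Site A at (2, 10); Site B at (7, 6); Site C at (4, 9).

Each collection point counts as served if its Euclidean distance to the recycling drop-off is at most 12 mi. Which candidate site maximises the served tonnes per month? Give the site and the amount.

Site C, covering 457

Coverage radius r = 12 mi; a point is covered iff (Δx)²+(Δy)² ≤ 12² = 144.
  Site A (2, 10): covers {N4, N5, N2, N1, N3} → 437
  Site B (7, 6): covers {N4, N5, N2, N6, N3, N8} → 396
  Site C (4, 9): covers {N4, N5, N2, N1, N3, N8} → 457
Maximum coverage at Site C: 457 tonnes per month.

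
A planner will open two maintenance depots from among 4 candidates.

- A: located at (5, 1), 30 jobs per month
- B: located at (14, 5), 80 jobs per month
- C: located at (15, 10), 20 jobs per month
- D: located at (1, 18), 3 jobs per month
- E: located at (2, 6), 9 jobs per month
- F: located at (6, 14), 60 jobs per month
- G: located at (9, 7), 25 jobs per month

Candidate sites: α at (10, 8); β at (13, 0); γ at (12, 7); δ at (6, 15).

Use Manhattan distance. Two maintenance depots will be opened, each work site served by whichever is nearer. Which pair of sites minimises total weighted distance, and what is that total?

Evaluate every pair (each demand assigned to the nearer of the two):
  {γ, δ}: total = 1088
  {α, δ}: total = 1284
  {β, δ}: total = 1466
  {α, γ}: total = 1597
  {α, β}: total = 1687
  {β, γ}: total = 1730
Best pair: {γ, δ} with total 1088.

{γ, δ}, total 1088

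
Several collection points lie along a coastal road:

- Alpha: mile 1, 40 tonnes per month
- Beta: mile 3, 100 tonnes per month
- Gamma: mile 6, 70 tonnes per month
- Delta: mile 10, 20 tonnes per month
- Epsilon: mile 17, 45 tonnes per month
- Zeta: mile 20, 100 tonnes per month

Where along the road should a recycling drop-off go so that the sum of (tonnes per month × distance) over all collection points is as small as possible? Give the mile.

For a sum of weighted absolute distances on a line, the optimum is the weighted median (not the mean). Total weight W = 375; half-weight = 187.5.
Sort by position and accumulate weight:
  mile 1 (Alpha, w=40) → cum 40
  mile 3 (Beta, w=100) → cum 140
  mile 6 (Gamma, w=70) → cum 210  ≥ 187.5 → median here
  mile 10 (Delta, w=20) → cum 230
  mile 17 (Epsilon, w=45) → cum 275
  mile 20 (Zeta, w=100) → cum 375
Optimal location: mile 6.

x = 6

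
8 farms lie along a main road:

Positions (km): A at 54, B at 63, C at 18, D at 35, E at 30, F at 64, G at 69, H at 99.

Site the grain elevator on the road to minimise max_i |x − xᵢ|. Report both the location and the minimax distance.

location 58.5, max distance 40.5

The 1-center on a line is the midpoint of the two extreme points: leftmost at 18, rightmost at 99.
Optimal location = (18 + 99)/2 = 58.5; maximum distance = (99 − 18)/2 = 40.5.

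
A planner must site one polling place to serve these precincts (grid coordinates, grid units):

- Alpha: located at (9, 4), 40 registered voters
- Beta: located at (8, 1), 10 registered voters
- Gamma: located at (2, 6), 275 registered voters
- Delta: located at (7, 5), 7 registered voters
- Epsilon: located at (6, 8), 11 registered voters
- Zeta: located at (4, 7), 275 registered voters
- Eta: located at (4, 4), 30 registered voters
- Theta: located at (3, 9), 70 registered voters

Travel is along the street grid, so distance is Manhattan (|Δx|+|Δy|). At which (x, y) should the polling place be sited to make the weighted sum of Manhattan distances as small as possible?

Manhattan distance separates: Σwᵢ(|x−xᵢ|+|y−yᵢ|) = Σwᵢ|x−xᵢ| + Σwᵢ|y−yᵢ|, so x and y are optimised independently as 1-D weighted medians.
Total weight W = 718; half = 359.
x-coordinate, sorted with cumulative weight:
  x=2 (Gamma, w=275) cum 275
  x=3 (Theta, w=70) cum 345
  x=4 (Zeta, w=275) cum 620  ← median
  x=4 (Eta, w=30) cum 650
  x=6 (Epsilon, w=11) cum 661
  x=7 (Delta, w=7) cum 668
  x=8 (Beta, w=10) cum 678
  x=9 (Alpha, w=40) cum 718
⇒ x* = 4
y-coordinate, sorted with cumulative weight:
  y=1 (Beta, w=10) cum 10
  y=4 (Alpha, w=40) cum 50
  y=4 (Eta, w=30) cum 80
  y=5 (Delta, w=7) cum 87
  y=6 (Gamma, w=275) cum 362  ← median
  y=7 (Zeta, w=275) cum 637
  y=8 (Epsilon, w=11) cum 648
  y=9 (Theta, w=70) cum 718
⇒ y* = 6

(4, 6)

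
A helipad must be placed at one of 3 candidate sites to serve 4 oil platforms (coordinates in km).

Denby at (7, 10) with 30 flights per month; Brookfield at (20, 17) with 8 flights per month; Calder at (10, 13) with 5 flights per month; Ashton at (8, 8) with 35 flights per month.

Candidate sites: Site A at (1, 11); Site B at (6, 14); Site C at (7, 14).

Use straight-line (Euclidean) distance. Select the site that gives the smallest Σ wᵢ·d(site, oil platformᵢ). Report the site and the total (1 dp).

Total weighted distance at each candidate:
  Site A (1, 11): total = 654.5
  Site B (6, 14): total = 480.2
  Site C (7, 14): total = 455.4
Minimum is at Site C with total 455.4 km.

Site C, total 455.4 km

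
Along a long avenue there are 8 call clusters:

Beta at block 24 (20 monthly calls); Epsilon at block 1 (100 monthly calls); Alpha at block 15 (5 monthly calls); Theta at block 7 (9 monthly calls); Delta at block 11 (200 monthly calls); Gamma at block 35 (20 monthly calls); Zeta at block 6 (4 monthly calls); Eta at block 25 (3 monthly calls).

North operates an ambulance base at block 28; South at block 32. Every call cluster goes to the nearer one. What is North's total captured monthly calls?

341

The indifferent point is the midpoint (28+32)/2 = 30; call clusters left of it (closer to North at 28) go to North, those right go to South.
  Epsilon at 1 (w=100) → North
  Zeta at 6 (w=4) → North
  Theta at 7 (w=9) → North
  Delta at 11 (w=200) → North
  Alpha at 15 (w=5) → North
  Beta at 24 (w=20) → North
  Eta at 25 (w=3) → North
  Gamma at 35 (w=20) → South
North captures 341; South captures 20.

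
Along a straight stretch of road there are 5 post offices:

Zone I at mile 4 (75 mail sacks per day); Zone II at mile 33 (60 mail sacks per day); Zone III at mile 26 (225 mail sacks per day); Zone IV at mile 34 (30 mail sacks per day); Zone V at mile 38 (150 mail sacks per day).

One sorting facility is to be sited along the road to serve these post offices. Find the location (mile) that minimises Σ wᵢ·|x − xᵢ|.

x = 26

For a sum of weighted absolute distances on a line, the optimum is the weighted median (not the mean). Total weight W = 540; half-weight = 270.
Sort by position and accumulate weight:
  mile 4 (Zone I, w=75) → cum 75
  mile 26 (Zone III, w=225) → cum 300  ≥ 270 → median here
  mile 33 (Zone II, w=60) → cum 360
  mile 34 (Zone IV, w=30) → cum 390
  mile 38 (Zone V, w=150) → cum 540
Optimal location: mile 26.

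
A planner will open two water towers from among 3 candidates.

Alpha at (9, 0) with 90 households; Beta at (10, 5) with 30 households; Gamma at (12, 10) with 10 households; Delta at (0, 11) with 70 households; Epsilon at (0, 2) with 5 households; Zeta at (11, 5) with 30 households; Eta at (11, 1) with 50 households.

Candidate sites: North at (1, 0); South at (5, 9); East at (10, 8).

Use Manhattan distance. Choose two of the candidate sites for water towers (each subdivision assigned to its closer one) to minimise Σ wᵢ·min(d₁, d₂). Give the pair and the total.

Evaluate every pair (each demand assigned to the nearer of the two):
  {South, East}: total = 2010
  {North, East}: total = 2225
  {North, South}: total = 2425
Best pair: {South, East} with total 2010.

{South, East}, total 2010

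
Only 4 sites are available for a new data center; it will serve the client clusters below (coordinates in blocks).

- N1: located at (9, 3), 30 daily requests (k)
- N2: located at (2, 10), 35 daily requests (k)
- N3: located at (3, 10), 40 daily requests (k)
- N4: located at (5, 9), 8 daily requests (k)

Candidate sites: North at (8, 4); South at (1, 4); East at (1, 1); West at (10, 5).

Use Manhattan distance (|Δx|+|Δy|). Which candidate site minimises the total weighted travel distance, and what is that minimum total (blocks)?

South, total 907 blocks

Total weighted distance at each candidate:
  North (8, 4): total = 984
  South (1, 4): total = 907
  East (1, 1): total = 1186
  West (10, 5): total = 1097
Minimum is at South with total 907 blocks.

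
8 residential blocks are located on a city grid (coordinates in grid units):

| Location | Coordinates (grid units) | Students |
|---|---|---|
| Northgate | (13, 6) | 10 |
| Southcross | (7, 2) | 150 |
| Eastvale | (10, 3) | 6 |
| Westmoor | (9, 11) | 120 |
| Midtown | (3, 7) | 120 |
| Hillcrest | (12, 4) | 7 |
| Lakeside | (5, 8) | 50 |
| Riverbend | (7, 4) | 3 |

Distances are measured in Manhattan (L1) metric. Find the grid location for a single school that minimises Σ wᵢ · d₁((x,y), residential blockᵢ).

(7, 7)

Manhattan distance separates: Σwᵢ(|x−xᵢ|+|y−yᵢ|) = Σwᵢ|x−xᵢ| + Σwᵢ|y−yᵢ|, so x and y are optimised independently as 1-D weighted medians.
Total weight W = 466; half = 233.
x-coordinate, sorted with cumulative weight:
  x=3 (Midtown, w=120) cum 120
  x=5 (Lakeside, w=50) cum 170
  x=7 (Southcross, w=150) cum 320  ← median
  x=7 (Riverbend, w=3) cum 323
  x=9 (Westmoor, w=120) cum 443
  x=10 (Eastvale, w=6) cum 449
  x=12 (Hillcrest, w=7) cum 456
  x=13 (Northgate, w=10) cum 466
⇒ x* = 7
y-coordinate, sorted with cumulative weight:
  y=2 (Southcross, w=150) cum 150
  y=3 (Eastvale, w=6) cum 156
  y=4 (Hillcrest, w=7) cum 163
  y=4 (Riverbend, w=3) cum 166
  y=6 (Northgate, w=10) cum 176
  y=7 (Midtown, w=120) cum 296  ← median
  y=8 (Lakeside, w=50) cum 346
  y=11 (Westmoor, w=120) cum 466
⇒ y* = 7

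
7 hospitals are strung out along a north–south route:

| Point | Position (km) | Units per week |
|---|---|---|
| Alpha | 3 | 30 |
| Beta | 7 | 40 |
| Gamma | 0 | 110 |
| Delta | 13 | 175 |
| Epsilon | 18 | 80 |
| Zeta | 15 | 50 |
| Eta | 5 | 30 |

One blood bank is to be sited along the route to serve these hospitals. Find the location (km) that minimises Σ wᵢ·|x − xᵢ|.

For a sum of weighted absolute distances on a line, the optimum is the weighted median (not the mean). Total weight W = 515; half-weight = 257.5.
Sort by position and accumulate weight:
  km 0 (Gamma, w=110) → cum 110
  km 3 (Alpha, w=30) → cum 140
  km 5 (Eta, w=30) → cum 170
  km 7 (Beta, w=40) → cum 210
  km 13 (Delta, w=175) → cum 385  ≥ 257.5 → median here
  km 15 (Zeta, w=50) → cum 435
  km 18 (Epsilon, w=80) → cum 515
Optimal location: km 13.

x = 13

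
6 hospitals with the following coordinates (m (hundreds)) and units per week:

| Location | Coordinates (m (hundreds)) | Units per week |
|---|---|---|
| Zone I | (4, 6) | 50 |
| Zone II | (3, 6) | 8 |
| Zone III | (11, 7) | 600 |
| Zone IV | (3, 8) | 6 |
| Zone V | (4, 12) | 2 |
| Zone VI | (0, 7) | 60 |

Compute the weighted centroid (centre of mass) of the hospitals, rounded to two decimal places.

The minimiser of Σwᵢ‖p−pᵢ‖² is the weighted centroid p* = (Σwᵢpᵢ)/(Σwᵢ).
Σwᵢ = 726.
Σwᵢxᵢ = 50·4 + 8·3 + 600·11 + 6·3 + 2·4 + 60·0 = 6850.
Σwᵢyᵢ = 50·6 + 8·6 + 600·7 + 6·8 + 2·12 + 60·7 = 5040.
x* = 6850/726 = 9.44, y* = 5040/726 = 6.94.

(9.44, 6.94)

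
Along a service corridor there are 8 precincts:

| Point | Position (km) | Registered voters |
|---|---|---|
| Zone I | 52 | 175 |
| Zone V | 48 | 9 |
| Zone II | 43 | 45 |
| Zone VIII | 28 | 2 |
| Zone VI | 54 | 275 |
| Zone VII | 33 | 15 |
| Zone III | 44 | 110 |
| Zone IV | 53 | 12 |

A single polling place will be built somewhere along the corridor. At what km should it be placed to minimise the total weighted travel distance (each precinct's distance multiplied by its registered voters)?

For a sum of weighted absolute distances on a line, the optimum is the weighted median (not the mean). Total weight W = 643; half-weight = 321.5.
Sort by position and accumulate weight:
  km 28 (Zone VIII, w=2) → cum 2
  km 33 (Zone VII, w=15) → cum 17
  km 43 (Zone II, w=45) → cum 62
  km 44 (Zone III, w=110) → cum 172
  km 48 (Zone V, w=9) → cum 181
  km 52 (Zone I, w=175) → cum 356  ≥ 321.5 → median here
  km 53 (Zone IV, w=12) → cum 368
  km 54 (Zone VI, w=275) → cum 643
Optimal location: km 52.

x = 52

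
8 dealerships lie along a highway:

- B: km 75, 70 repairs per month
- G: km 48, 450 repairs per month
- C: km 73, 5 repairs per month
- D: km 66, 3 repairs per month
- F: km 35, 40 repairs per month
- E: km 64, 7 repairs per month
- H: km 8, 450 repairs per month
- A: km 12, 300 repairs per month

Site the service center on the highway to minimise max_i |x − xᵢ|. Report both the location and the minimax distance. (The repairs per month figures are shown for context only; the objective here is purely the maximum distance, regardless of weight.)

The 1-center on a line is the midpoint of the two extreme points: leftmost at 8, rightmost at 75.
Optimal location = (8 + 75)/2 = 41.5; maximum distance = (75 − 8)/2 = 33.5.

location 41.5, max distance 33.5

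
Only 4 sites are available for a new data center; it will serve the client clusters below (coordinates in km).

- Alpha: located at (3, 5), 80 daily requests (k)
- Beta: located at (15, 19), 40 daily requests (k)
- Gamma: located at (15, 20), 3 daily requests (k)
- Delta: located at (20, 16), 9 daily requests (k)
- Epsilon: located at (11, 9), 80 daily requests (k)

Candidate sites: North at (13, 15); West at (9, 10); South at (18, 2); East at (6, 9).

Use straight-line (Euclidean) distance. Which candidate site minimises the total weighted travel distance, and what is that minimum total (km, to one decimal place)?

Total weighted distance at each candidate:
  North (13, 15): total = 1896.0
  West (9, 10): total = 1384.1
  South (18, 2): total = 2888.3
  East (6, 9): total = 1521.7
Minimum is at West with total 1384.1 km.

West, total 1384.1 km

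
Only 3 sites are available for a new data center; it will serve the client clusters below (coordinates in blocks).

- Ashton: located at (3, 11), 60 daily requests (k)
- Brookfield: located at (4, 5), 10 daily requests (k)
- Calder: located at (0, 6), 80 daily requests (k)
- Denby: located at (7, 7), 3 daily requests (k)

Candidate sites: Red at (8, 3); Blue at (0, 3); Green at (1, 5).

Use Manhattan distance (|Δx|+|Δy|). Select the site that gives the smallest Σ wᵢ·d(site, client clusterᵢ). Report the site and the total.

Total weighted distance at each candidate:
  Red (8, 3): total = 1735
  Blue (0, 3): total = 993
  Green (1, 5): total = 694
Minimum is at Green with total 694 blocks.

Green, total 694 blocks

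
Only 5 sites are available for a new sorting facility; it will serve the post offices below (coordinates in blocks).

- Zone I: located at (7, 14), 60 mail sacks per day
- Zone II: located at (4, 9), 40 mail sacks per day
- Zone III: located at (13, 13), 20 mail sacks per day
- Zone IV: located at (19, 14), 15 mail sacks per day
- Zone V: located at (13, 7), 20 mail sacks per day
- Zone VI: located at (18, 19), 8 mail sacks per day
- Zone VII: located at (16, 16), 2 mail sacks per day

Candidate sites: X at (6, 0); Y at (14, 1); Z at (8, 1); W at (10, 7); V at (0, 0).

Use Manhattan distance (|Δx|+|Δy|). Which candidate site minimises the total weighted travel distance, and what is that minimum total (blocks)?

Total weighted distance at each candidate:
  X (6, 0): total = 2725
  Y (14, 1): total = 2800
  Z (8, 1): total = 2510
  W (10, 7): total = 1590
  V (0, 0): total = 3555
Minimum is at W with total 1590 blocks.

W, total 1590 blocks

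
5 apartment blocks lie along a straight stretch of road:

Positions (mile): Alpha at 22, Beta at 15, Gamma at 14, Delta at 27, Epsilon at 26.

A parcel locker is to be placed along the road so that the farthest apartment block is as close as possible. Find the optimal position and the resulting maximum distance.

location 20.5, max distance 6.5

The 1-center on a line is the midpoint of the two extreme points: leftmost at 14, rightmost at 27.
Optimal location = (14 + 27)/2 = 20.5; maximum distance = (27 − 14)/2 = 6.5.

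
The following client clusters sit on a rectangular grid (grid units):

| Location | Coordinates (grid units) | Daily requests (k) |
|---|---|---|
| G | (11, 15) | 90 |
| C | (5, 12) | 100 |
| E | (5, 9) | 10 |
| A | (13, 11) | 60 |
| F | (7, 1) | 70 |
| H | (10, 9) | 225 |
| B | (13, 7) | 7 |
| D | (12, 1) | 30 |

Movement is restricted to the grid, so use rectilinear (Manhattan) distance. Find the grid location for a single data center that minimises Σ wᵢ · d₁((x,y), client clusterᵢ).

Manhattan distance separates: Σwᵢ(|x−xᵢ|+|y−yᵢ|) = Σwᵢ|x−xᵢ| + Σwᵢ|y−yᵢ|, so x and y are optimised independently as 1-D weighted medians.
Total weight W = 592; half = 296.
x-coordinate, sorted with cumulative weight:
  x=5 (C, w=100) cum 100
  x=5 (E, w=10) cum 110
  x=7 (F, w=70) cum 180
  x=10 (H, w=225) cum 405  ← median
  x=11 (G, w=90) cum 495
  x=12 (D, w=30) cum 525
  x=13 (A, w=60) cum 585
  x=13 (B, w=7) cum 592
⇒ x* = 10
y-coordinate, sorted with cumulative weight:
  y=1 (F, w=70) cum 70
  y=1 (D, w=30) cum 100
  y=7 (B, w=7) cum 107
  y=9 (E, w=10) cum 117
  y=9 (H, w=225) cum 342  ← median
  y=11 (A, w=60) cum 402
  y=12 (C, w=100) cum 502
  y=15 (G, w=90) cum 592
⇒ y* = 9

(10, 9)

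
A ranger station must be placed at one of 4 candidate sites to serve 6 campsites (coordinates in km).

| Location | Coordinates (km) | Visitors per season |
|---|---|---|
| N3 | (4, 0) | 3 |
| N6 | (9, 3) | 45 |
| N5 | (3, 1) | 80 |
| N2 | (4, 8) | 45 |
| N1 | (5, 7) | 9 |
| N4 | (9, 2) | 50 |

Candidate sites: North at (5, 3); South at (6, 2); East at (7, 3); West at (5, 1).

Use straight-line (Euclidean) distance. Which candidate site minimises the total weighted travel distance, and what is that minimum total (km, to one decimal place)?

Total weighted distance at each candidate:
  North (5, 3): total = 887.4
  South (6, 2): total = 884.3
  East (7, 3): total = 874.9
  West (5, 1): total = 943.8
Minimum is at East with total 874.9 km.

East, total 874.9 km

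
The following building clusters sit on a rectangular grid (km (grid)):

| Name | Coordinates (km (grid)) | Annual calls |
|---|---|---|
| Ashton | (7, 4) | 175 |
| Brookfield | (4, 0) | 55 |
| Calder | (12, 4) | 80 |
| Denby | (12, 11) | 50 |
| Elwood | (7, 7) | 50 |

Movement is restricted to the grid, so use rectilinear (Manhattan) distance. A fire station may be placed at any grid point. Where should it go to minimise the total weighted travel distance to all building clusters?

Manhattan distance separates: Σwᵢ(|x−xᵢ|+|y−yᵢ|) = Σwᵢ|x−xᵢ| + Σwᵢ|y−yᵢ|, so x and y are optimised independently as 1-D weighted medians.
Total weight W = 410; half = 205.
x-coordinate, sorted with cumulative weight:
  x=4 (Brookfield, w=55) cum 55
  x=7 (Ashton, w=175) cum 230  ← median
  x=7 (Elwood, w=50) cum 280
  x=12 (Calder, w=80) cum 360
  x=12 (Denby, w=50) cum 410
⇒ x* = 7
y-coordinate, sorted with cumulative weight:
  y=0 (Brookfield, w=55) cum 55
  y=4 (Ashton, w=175) cum 230  ← median
  y=4 (Calder, w=80) cum 310
  y=7 (Elwood, w=50) cum 360
  y=11 (Denby, w=50) cum 410
⇒ y* = 4

(7, 4)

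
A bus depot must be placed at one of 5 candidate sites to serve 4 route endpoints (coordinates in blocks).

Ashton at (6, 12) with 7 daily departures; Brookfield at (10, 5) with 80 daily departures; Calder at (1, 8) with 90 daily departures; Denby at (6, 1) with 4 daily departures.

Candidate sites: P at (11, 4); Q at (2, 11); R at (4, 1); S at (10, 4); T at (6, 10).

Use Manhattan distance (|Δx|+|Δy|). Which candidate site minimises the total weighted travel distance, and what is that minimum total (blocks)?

S, total 1362 blocks

Total weighted distance at each candidate:
  P (11, 4): total = 1543
  Q (2, 11): total = 1571
  R (4, 1): total = 1799
  S (10, 4): total = 1362
  T (6, 10): total = 1400
Minimum is at S with total 1362 blocks.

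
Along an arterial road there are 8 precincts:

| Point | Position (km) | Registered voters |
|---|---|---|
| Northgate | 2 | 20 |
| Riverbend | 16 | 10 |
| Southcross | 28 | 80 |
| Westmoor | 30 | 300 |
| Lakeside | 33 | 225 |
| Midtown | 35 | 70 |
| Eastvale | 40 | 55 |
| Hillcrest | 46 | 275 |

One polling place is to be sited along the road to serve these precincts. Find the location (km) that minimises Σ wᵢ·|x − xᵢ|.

For a sum of weighted absolute distances on a line, the optimum is the weighted median (not the mean). Total weight W = 1035; half-weight = 517.5.
Sort by position and accumulate weight:
  km 2 (Northgate, w=20) → cum 20
  km 16 (Riverbend, w=10) → cum 30
  km 28 (Southcross, w=80) → cum 110
  km 30 (Westmoor, w=300) → cum 410
  km 33 (Lakeside, w=225) → cum 635  ≥ 517.5 → median here
  km 35 (Midtown, w=70) → cum 705
  km 40 (Eastvale, w=55) → cum 760
  km 46 (Hillcrest, w=275) → cum 1035
Optimal location: km 33.

x = 33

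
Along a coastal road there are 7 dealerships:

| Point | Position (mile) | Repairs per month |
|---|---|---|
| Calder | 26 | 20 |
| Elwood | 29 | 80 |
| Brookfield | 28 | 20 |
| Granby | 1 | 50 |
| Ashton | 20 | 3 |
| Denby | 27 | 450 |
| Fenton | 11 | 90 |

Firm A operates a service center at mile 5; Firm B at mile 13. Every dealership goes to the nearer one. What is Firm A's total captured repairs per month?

50

The indifferent point is the midpoint (5+13)/2 = 9; dealerships left of it (closer to Firm A at 5) go to Firm A, those right go to Firm B.
  Granby at 1 (w=50) → Firm A
  Fenton at 11 (w=90) → Firm B
  Ashton at 20 (w=3) → Firm B
  Calder at 26 (w=20) → Firm B
  Denby at 27 (w=450) → Firm B
  Brookfield at 28 (w=20) → Firm B
  Elwood at 29 (w=80) → Firm B
Firm A captures 50; Firm B captures 663.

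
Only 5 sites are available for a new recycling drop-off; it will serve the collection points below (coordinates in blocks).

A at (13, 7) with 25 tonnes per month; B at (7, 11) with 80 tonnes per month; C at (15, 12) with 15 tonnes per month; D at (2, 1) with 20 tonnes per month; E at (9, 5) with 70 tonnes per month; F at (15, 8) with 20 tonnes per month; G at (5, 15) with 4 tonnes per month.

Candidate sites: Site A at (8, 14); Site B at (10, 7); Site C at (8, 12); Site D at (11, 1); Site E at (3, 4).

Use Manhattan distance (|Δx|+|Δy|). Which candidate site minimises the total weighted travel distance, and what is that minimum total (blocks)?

Total weighted distance at each candidate:
  Site A (8, 14): total = 2111
  Site B (10, 7): total = 1447
  Site C (8, 12): total = 1659
  Site D (11, 1): total = 2445
  Site E (3, 4): total = 2447
Minimum is at Site B with total 1447 blocks.

Site B, total 1447 blocks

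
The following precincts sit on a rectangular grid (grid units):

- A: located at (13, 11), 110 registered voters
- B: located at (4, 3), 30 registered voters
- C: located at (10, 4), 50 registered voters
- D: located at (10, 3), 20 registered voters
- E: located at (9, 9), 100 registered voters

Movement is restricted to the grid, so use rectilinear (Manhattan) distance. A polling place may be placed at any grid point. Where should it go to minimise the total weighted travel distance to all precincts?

(10, 9)

Manhattan distance separates: Σwᵢ(|x−xᵢ|+|y−yᵢ|) = Σwᵢ|x−xᵢ| + Σwᵢ|y−yᵢ|, so x and y are optimised independently as 1-D weighted medians.
Total weight W = 310; half = 155.
x-coordinate, sorted with cumulative weight:
  x=4 (B, w=30) cum 30
  x=9 (E, w=100) cum 130
  x=10 (C, w=50) cum 180  ← median
  x=10 (D, w=20) cum 200
  x=13 (A, w=110) cum 310
⇒ x* = 10
y-coordinate, sorted with cumulative weight:
  y=3 (B, w=30) cum 30
  y=3 (D, w=20) cum 50
  y=4 (C, w=50) cum 100
  y=9 (E, w=100) cum 200  ← median
  y=11 (A, w=110) cum 310
⇒ y* = 9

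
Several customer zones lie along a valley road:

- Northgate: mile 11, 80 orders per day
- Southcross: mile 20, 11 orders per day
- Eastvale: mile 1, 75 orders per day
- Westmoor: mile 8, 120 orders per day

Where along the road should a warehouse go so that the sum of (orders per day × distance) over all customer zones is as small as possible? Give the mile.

x = 8

For a sum of weighted absolute distances on a line, the optimum is the weighted median (not the mean). Total weight W = 286; half-weight = 143.
Sort by position and accumulate weight:
  mile 1 (Eastvale, w=75) → cum 75
  mile 8 (Westmoor, w=120) → cum 195  ≥ 143 → median here
  mile 11 (Northgate, w=80) → cum 275
  mile 20 (Southcross, w=11) → cum 286
Optimal location: mile 8.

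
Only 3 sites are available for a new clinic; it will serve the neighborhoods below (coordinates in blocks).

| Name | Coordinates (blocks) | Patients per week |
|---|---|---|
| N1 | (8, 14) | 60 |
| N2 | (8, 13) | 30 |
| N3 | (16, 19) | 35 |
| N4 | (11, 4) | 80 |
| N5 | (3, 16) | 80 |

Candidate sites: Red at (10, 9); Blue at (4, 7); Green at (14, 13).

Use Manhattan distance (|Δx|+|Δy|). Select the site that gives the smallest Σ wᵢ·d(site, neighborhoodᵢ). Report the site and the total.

Total weighted distance at each candidate:
  Red (10, 9): total = 2760
  Blue (4, 7): total = 3400
  Green (14, 13): total = 2960
Minimum is at Red with total 2760 blocks.

Red, total 2760 blocks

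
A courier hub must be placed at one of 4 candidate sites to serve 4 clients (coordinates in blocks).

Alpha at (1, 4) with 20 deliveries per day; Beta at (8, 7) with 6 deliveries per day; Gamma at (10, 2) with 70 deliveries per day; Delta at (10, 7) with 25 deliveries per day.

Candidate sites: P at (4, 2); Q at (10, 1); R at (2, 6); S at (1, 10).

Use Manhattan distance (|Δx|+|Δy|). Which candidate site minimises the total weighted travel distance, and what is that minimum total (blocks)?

Q, total 508 blocks

Total weighted distance at each candidate:
  P (4, 2): total = 849
  Q (10, 1): total = 508
  R (2, 6): total = 1167
  S (1, 10): total = 1670
Minimum is at Q with total 508 blocks.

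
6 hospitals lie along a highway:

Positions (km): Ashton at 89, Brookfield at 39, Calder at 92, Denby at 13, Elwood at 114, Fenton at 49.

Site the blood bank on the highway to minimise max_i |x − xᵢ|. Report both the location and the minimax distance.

The 1-center on a line is the midpoint of the two extreme points: leftmost at 13, rightmost at 114.
Optimal location = (13 + 114)/2 = 63.5; maximum distance = (114 − 13)/2 = 50.5.

location 63.5, max distance 50.5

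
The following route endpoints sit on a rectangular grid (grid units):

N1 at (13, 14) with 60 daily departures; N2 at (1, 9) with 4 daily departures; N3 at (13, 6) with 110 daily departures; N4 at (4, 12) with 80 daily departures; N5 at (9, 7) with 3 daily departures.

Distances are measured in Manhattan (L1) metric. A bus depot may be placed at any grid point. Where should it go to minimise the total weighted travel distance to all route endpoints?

Manhattan distance separates: Σwᵢ(|x−xᵢ|+|y−yᵢ|) = Σwᵢ|x−xᵢ| + Σwᵢ|y−yᵢ|, so x and y are optimised independently as 1-D weighted medians.
Total weight W = 257; half = 128.5.
x-coordinate, sorted with cumulative weight:
  x=1 (N2, w=4) cum 4
  x=4 (N4, w=80) cum 84
  x=9 (N5, w=3) cum 87
  x=13 (N1, w=60) cum 147  ← median
  x=13 (N3, w=110) cum 257
⇒ x* = 13
y-coordinate, sorted with cumulative weight:
  y=6 (N3, w=110) cum 110
  y=7 (N5, w=3) cum 113
  y=9 (N2, w=4) cum 117
  y=12 (N4, w=80) cum 197  ← median
  y=14 (N1, w=60) cum 257
⇒ y* = 12

(13, 12)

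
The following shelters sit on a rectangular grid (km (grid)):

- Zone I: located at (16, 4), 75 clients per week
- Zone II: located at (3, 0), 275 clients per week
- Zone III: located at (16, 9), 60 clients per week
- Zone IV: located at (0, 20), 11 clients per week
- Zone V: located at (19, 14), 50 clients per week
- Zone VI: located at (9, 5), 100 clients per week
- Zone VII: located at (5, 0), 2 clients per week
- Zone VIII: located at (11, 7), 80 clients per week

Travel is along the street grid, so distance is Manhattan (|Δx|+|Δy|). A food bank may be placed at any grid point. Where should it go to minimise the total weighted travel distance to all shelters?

Manhattan distance separates: Σwᵢ(|x−xᵢ|+|y−yᵢ|) = Σwᵢ|x−xᵢ| + Σwᵢ|y−yᵢ|, so x and y are optimised independently as 1-D weighted medians.
Total weight W = 653; half = 326.5.
x-coordinate, sorted with cumulative weight:
  x=0 (Zone IV, w=11) cum 11
  x=3 (Zone II, w=275) cum 286
  x=5 (Zone VII, w=2) cum 288
  x=9 (Zone VI, w=100) cum 388  ← median
  x=11 (Zone VIII, w=80) cum 468
  x=16 (Zone I, w=75) cum 543
  x=16 (Zone III, w=60) cum 603
  x=19 (Zone V, w=50) cum 653
⇒ x* = 9
y-coordinate, sorted with cumulative weight:
  y=0 (Zone II, w=275) cum 275
  y=0 (Zone VII, w=2) cum 277
  y=4 (Zone I, w=75) cum 352  ← median
  y=5 (Zone VI, w=100) cum 452
  y=7 (Zone VIII, w=80) cum 532
  y=9 (Zone III, w=60) cum 592
  y=14 (Zone V, w=50) cum 642
  y=20 (Zone IV, w=11) cum 653
⇒ y* = 4

(9, 4)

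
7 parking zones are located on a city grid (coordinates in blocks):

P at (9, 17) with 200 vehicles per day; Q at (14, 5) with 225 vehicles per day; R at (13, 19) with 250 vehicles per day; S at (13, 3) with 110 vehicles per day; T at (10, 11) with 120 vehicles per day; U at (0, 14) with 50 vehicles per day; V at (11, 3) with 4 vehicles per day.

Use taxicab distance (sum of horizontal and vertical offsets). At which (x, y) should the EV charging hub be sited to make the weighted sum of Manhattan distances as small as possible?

Manhattan distance separates: Σwᵢ(|x−xᵢ|+|y−yᵢ|) = Σwᵢ|x−xᵢ| + Σwᵢ|y−yᵢ|, so x and y are optimised independently as 1-D weighted medians.
Total weight W = 959; half = 479.5.
x-coordinate, sorted with cumulative weight:
  x=0 (U, w=50) cum 50
  x=9 (P, w=200) cum 250
  x=10 (T, w=120) cum 370
  x=11 (V, w=4) cum 374
  x=13 (R, w=250) cum 624  ← median
  x=13 (S, w=110) cum 734
  x=14 (Q, w=225) cum 959
⇒ x* = 13
y-coordinate, sorted with cumulative weight:
  y=3 (S, w=110) cum 110
  y=3 (V, w=4) cum 114
  y=5 (Q, w=225) cum 339
  y=11 (T, w=120) cum 459
  y=14 (U, w=50) cum 509  ← median
  y=17 (P, w=200) cum 709
  y=19 (R, w=250) cum 959
⇒ y* = 14

(13, 14)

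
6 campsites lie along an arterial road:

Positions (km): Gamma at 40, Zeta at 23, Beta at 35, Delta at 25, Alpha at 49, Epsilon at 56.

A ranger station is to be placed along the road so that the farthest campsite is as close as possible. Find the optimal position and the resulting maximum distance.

location 39.5, max distance 16.5

The 1-center on a line is the midpoint of the two extreme points: leftmost at 23, rightmost at 56.
Optimal location = (23 + 56)/2 = 39.5; maximum distance = (56 − 23)/2 = 16.5.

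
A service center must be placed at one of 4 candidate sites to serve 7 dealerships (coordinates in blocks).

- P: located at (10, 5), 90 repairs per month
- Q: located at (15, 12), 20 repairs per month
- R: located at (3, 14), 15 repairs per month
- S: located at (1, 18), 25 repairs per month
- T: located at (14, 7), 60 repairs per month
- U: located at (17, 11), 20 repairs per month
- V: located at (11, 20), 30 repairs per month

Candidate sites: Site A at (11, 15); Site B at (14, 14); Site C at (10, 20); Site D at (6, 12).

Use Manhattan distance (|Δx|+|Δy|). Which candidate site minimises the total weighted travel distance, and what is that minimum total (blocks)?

Total weighted distance at each candidate:
  Site A (11, 15): total = 2600
  Site B (14, 14): total = 2630
  Site C (10, 20): total = 3450
  Site D (6, 12): total = 2930
Minimum is at Site A with total 2600 blocks.

Site A, total 2600 blocks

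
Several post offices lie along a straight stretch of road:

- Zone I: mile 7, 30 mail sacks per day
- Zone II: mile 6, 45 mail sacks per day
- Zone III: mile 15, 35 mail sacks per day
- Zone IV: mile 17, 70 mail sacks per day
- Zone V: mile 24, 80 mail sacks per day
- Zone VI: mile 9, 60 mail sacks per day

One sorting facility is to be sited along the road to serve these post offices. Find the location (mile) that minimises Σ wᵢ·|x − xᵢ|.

x = 15

For a sum of weighted absolute distances on a line, the optimum is the weighted median (not the mean). Total weight W = 320; half-weight = 160.
Sort by position and accumulate weight:
  mile 6 (Zone II, w=45) → cum 45
  mile 7 (Zone I, w=30) → cum 75
  mile 9 (Zone VI, w=60) → cum 135
  mile 15 (Zone III, w=35) → cum 170  ≥ 160 → median here
  mile 17 (Zone IV, w=70) → cum 240
  mile 24 (Zone V, w=80) → cum 320
Optimal location: mile 15.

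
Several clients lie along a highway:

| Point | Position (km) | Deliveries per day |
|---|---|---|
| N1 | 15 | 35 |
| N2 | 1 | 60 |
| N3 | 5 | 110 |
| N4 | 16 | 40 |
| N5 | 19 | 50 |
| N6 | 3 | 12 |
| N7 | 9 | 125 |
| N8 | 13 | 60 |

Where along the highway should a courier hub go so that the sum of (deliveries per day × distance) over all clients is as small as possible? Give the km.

For a sum of weighted absolute distances on a line, the optimum is the weighted median (not the mean). Total weight W = 492; half-weight = 246.
Sort by position and accumulate weight:
  km 1 (N2, w=60) → cum 60
  km 3 (N6, w=12) → cum 72
  km 5 (N3, w=110) → cum 182
  km 9 (N7, w=125) → cum 307  ≥ 246 → median here
  km 13 (N8, w=60) → cum 367
  km 15 (N1, w=35) → cum 402
  km 16 (N4, w=40) → cum 442
  km 19 (N5, w=50) → cum 492
Optimal location: km 9.

x = 9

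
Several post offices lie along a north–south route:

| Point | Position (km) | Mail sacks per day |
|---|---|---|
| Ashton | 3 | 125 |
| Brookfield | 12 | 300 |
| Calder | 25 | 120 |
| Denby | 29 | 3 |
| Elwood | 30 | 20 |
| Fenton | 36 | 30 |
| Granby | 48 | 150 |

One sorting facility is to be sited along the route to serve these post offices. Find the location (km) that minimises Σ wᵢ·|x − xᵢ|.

x = 12

For a sum of weighted absolute distances on a line, the optimum is the weighted median (not the mean). Total weight W = 748; half-weight = 374.
Sort by position and accumulate weight:
  km 3 (Ashton, w=125) → cum 125
  km 12 (Brookfield, w=300) → cum 425  ≥ 374 → median here
  km 25 (Calder, w=120) → cum 545
  km 29 (Denby, w=3) → cum 548
  km 30 (Elwood, w=20) → cum 568
  km 36 (Fenton, w=30) → cum 598
  km 48 (Granby, w=150) → cum 748
Optimal location: km 12.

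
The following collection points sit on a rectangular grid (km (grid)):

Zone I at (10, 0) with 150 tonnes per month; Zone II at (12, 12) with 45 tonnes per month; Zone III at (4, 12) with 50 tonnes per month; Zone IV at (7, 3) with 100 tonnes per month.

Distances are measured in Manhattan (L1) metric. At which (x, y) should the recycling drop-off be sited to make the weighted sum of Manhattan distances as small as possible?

Manhattan distance separates: Σwᵢ(|x−xᵢ|+|y−yᵢ|) = Σwᵢ|x−xᵢ| + Σwᵢ|y−yᵢ|, so x and y are optimised independently as 1-D weighted medians.
Total weight W = 345; half = 172.5.
x-coordinate, sorted with cumulative weight:
  x=4 (Zone III, w=50) cum 50
  x=7 (Zone IV, w=100) cum 150
  x=10 (Zone I, w=150) cum 300  ← median
  x=12 (Zone II, w=45) cum 345
⇒ x* = 10
y-coordinate, sorted with cumulative weight:
  y=0 (Zone I, w=150) cum 150
  y=3 (Zone IV, w=100) cum 250  ← median
  y=12 (Zone II, w=45) cum 295
  y=12 (Zone III, w=50) cum 345
⇒ y* = 3

(10, 3)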